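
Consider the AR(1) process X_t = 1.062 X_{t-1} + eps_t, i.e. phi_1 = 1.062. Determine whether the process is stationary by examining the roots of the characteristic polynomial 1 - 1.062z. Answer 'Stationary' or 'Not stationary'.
\text{Not stationary}

The AR(p) characteristic polynomial is P(z) = 1 - 1.062z.
Stationarity requires all roots to lie outside the unit circle, i.e. |z| > 1 for every root.
This is linear in z: 1 + (-1.062) z = 0  =>  z = -1/(-1.062) = 0.94162,  |z| = 0.94162.
Moduli of all roots: 0.9416.
All moduli strictly greater than 1? No.
Verdict: Not stationary.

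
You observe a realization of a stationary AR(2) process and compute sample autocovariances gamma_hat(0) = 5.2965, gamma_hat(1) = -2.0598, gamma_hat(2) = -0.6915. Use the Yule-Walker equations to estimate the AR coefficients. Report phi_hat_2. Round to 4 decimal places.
\hat\phi_{2} = -0.3320

The Yule-Walker equations for an AR(p) process read, in matrix form,
  Gamma_p phi = r_p,   with   (Gamma_p)_{ij} = gamma(|i - j|),
                       (r_p)_i = gamma(i),   i,j = 1..p.
Substitute the sample gammas (Toeplitz matrix and right-hand side of size 2):
  Gamma_p = [[5.2965, -2.0598], [-2.0598, 5.2965]]
  r_p     = [-2.0598, -0.6915]
Written out:
  5.2965 phi_1 - 2.0598 phi_2 = -2.0598
  -2.0598 phi_1 + 5.2965 phi_2 = -0.6915
Solve by Cramer's rule:
  det = gamma(0)^2 - gamma(1)^2 = (5.2965)^2 - (-2.0598)^2 = 28.05291225 - 4.24277604 = 23.81013621
  phi_hat_1 = [gamma(1) gamma(0) - gamma(1) gamma(2)] / det = [(-2.0598)(5.2965) - (-2.0598)(-0.6915)] / 23.81013621 = -12.3340824 / 23.81013621 = -0.518
  phi_hat_2 = [gamma(0) gamma(2) - gamma(1)^2] / det = [(5.2965)(-0.6915) - (-2.0598)^2] / 23.81013621 = -7.90530579 / 23.81013621 = -0.332
So phi_hat = [-0.5180, -0.3320].
Therefore phi_hat_2 = -0.3320.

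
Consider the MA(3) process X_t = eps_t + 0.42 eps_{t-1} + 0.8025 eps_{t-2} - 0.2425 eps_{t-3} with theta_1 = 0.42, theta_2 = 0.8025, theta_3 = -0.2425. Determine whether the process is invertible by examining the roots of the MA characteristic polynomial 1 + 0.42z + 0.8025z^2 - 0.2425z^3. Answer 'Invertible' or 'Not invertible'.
\text{Invertible}

The MA(q) characteristic polynomial is P(z) = 1 + 0.42z + 0.8025z^2 - 0.2425z^3.
Invertibility requires all roots to lie outside the unit circle, i.e. |z| > 1 for every root.
Degree 3: look for a simple real root z0 first, then factor out (1 - z/z0) and solve the remaining quadratic.
Testing z0 = 4: P(4) = 1 + (0.42)(4) + (0.8025)(4)^2 + (-0.2425)(4)^3
  = 1 + (1.68) + (12.84) + (-15.52) = 0.  So z_0 = 4 is a root, |z_0| = 4.
Divide out the factor (1 - 0.25 z) = (1 - z/z0) (since 1/z0 = 0.25):
  P(z) = (1 - 0.25 z)(1 + (0.67) z + (0.97) z^2)
  [check: z-coef 0.67 - (0.25) = 0.42; z^2-coef 0.97 - (0.25)(0.67) = 0.8025; z^3-coef -(0.25)(0.97) = -0.2425.]
Remaining roots from the quadratic factor 1 + (0.67) z + (0.97) z^2:
  Set 1 + (0.67) z + (0.97) z^2 = 0, i.e. a z^2 + b z + c = 0 with a = 0.97, b = 0.67, c = 1.
  Discriminant D = b^2 - 4ac = (0.67)^2 - 4*(0.97)*1 = 0.4489 - (3.88) = -3.4311.
  D < 0, so the roots are the complex-conjugate pair z = (-b +/- i sqrt(-D)) / (2a) = -0.3454 +/- 0.9548i.
  For a conjugate pair |z|^2 = z * conj(z) = (product of roots) = c/a = 1/(0.97) = 1.030928, so |z| = sqrt(1.030928) = 1.0153 for both roots.
Moduli of all roots: 4.0000, 1.0153, 1.0153.
All moduli strictly greater than 1? Yes.
Verdict: Invertible.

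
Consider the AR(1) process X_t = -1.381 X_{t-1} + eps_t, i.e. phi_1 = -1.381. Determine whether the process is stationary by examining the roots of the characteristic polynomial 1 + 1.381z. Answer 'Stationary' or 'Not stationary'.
\text{Not stationary}

The AR(p) characteristic polynomial is P(z) = 1 + 1.381z.
Stationarity requires all roots to lie outside the unit circle, i.e. |z| > 1 for every root.
This is linear in z: 1 + (1.381) z = 0  =>  z = -1/(1.381) = -0.724113,  |z| = 0.724113.
Moduli of all roots: 0.7241.
All moduli strictly greater than 1? No.
Verdict: Not stationary.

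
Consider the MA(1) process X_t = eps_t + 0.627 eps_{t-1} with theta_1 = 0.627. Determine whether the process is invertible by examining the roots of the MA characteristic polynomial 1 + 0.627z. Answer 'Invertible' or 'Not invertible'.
\text{Invertible}

The MA(q) characteristic polynomial is P(z) = 1 + 0.627z.
Invertibility requires all roots to lie outside the unit circle, i.e. |z| > 1 for every root.
This is linear in z: 1 + (0.627) z = 0  =>  z = -1/(0.627) = -1.594896,  |z| = 1.594896.
Moduli of all roots: 1.5949.
All moduli strictly greater than 1? Yes.
Verdict: Invertible.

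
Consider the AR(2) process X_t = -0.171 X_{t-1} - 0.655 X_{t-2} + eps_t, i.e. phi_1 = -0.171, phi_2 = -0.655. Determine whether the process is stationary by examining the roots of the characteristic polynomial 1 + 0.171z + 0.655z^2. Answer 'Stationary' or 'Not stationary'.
\text{Stationary}

The AR(p) characteristic polynomial is P(z) = 1 + 0.171z + 0.655z^2.
Stationarity requires all roots to lie outside the unit circle, i.e. |z| > 1 for every root.
Set 1 + (0.171) z + (0.655) z^2 = 0, i.e. a z^2 + b z + c = 0 with a = 0.655, b = 0.171, c = 1.
Discriminant D = b^2 - 4ac = (0.171)^2 - 4*(0.655)*1 = 0.029241 - (2.62) = -2.590759.
D < 0, so the roots are the complex-conjugate pair z = (-b +/- i sqrt(-D)) / (2a) = -0.1305 +/- 1.2287i.
For a conjugate pair |z|^2 = z * conj(z) = (product of roots) = c/a = 1/(0.655) = 1.526718, so |z| = sqrt(1.526718) = 1.2356 for both roots.
Moduli of all roots: 1.2356, 1.2356.
All moduli strictly greater than 1? Yes.
Verdict: Stationary.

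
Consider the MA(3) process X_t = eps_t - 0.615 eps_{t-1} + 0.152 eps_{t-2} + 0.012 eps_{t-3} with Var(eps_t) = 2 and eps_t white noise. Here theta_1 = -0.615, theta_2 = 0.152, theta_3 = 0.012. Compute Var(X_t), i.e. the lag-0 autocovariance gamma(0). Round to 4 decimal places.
\gamma(0) = 2.8029

For an MA(q) process X_t = eps_t + sum_i theta_i eps_{t-i} with
Var(eps_t) = sigma^2, the variance is
  gamma(0) = sigma^2 * (1 + sum_i theta_i^2).
  sum_i theta_i^2 = (-0.615)^2 + (0.152)^2 + (0.012)^2 = 0.378225 + 0.023104 + 0.000144 = 0.401473.
  gamma(0) = 2 * (1 + 0.401473) = 2 * 1.401473 = 2.802946, which rounds to 2.8029.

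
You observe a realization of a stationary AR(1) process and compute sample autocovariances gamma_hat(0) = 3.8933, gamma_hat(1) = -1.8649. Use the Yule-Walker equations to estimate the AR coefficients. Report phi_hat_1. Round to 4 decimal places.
\hat\phi_{1} = -0.4790

The Yule-Walker equations for an AR(p) process read, in matrix form,
  Gamma_p phi = r_p,   with   (Gamma_p)_{ij} = gamma(|i - j|),
                       (r_p)_i = gamma(i),   i,j = 1..p.
Substitute the sample gammas (Toeplitz matrix and right-hand side of size 1):
  Gamma_p = [[3.8933]]
  r_p     = [-1.8649]
With p = 1 this is the single equation gamma(0) phi_1 = gamma(1):
  phi_hat_1 = gamma(1) / gamma(0) = -1.8649 / 3.8933 = -0.4790.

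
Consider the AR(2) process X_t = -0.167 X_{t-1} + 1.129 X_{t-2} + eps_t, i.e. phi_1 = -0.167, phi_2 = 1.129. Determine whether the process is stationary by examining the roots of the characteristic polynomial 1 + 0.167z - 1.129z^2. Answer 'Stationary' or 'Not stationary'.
\text{Not stationary}

The AR(p) characteristic polynomial is P(z) = 1 + 0.167z - 1.129z^2.
Stationarity requires all roots to lie outside the unit circle, i.e. |z| > 1 for every root.
Set 1 + (0.167) z + (-1.129) z^2 = 0, i.e. a z^2 + b z + c = 0 with a = -1.129, b = 0.167, c = 1.
Discriminant D = b^2 - 4ac = (0.167)^2 - 4*(-1.129)*1 = 0.027889 - (-4.516) = 4.543889.
D >= 0, so the roots are real: z = (-b +/- sqrt(D)) / (2a) = (-0.167 +/- 2.13164) / (-2.258).
  z_1 = (-0.167 + 2.13164) / (-2.258) = -0.8701,   |z_1| = 0.8701.
  z_2 = (-0.167 - 2.13164) / (-2.258) = 1.018,   |z_2| = 1.018.
Moduli of all roots: 0.8701, 1.0180.
All moduli strictly greater than 1? No.
Verdict: Not stationary.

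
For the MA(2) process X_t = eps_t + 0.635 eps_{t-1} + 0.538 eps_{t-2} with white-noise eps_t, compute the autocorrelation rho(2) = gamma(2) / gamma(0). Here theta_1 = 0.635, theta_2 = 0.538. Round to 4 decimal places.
\rho(2) = 0.3178

For an MA(q) process with theta_0 = 1, the autocovariance is
  gamma(k) = sigma^2 * sum_{i=0..q-k} theta_i * theta_{i+k},
and rho(k) = gamma(k) / gamma(0). Sigma^2 cancels.
  numerator   = (1)*(0.538) = 0.538.
  denominator = (1)^2 + (0.635)^2 + (0.538)^2 = 1.692669.
  rho(2) = 0.538 / 1.692669 = 0.3178.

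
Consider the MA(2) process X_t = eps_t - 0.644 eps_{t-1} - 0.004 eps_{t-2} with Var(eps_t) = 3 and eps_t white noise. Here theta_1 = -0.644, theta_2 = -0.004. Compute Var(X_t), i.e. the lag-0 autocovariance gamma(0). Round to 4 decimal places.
\gamma(0) = 4.2443

For an MA(q) process X_t = eps_t + sum_i theta_i eps_{t-i} with
Var(eps_t) = sigma^2, the variance is
  gamma(0) = sigma^2 * (1 + sum_i theta_i^2).
  sum_i theta_i^2 = (-0.644)^2 + (-0.004)^2 = 0.414736 + 0.000016 = 0.414752.
  gamma(0) = 3 * (1 + 0.414752) = 3 * 1.414752 = 4.244256, which rounds to 4.2443.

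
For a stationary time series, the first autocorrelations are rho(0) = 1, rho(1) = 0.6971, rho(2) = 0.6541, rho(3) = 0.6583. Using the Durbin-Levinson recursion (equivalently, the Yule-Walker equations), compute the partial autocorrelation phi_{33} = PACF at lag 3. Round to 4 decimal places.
\phi_{33} = 0.2689

The PACF at lag k is phi_{kk}, the last component of the solution
to the Yule-Walker system G_k phi = r_k where
  (G_k)_{ij} = rho(|i - j|), (r_k)_i = rho(i), i,j = 1..k.
Equivalently, Durbin-Levinson gives phi_{kk} iteratively:
  phi_{11} = rho(1)
  phi_{kk} = [rho(k) - sum_{j=1..k-1} phi_{k-1,j} rho(k-j)]
            / [1 - sum_{j=1..k-1} phi_{k-1,j} rho(j)],
  phi_{k,j} = phi_{k-1,j} - phi_{kk} phi_{k-1,k-j},  j = 1..k-1.
Step k = 1:
  phi_11 = rho(1) = 0.6971.
Step k = 2:
  phi_22 = [rho(2) - phi_11 rho(1)] / [1 - phi_11 rho(1)] = [0.6541 - (0.6971)(0.6971)] / [1 - (0.6971)(0.6971)]
         = 0.16815159 / 0.51405159 = 0.32711.
  Update: phi_21 = phi_11 - phi_22 phi_11 = 0.6971 - (0.32711)(0.6971) = 0.469071.
Step k = 3:
  phi_33 = [rho(3) - phi_21 rho(2) - phi_22 rho(1)] / [1 - phi_21 rho(1) - phi_22 rho(2)]
    numerator   = 0.6583 - (0.469071)(0.6541) - (0.32711)(0.6971) = 0.12345179
    denominator = 1 - (0.469071)(0.6971) - (0.32711)(0.6541) = 0.45904747
  phi_33 = 0.12345179 / 0.45904747 = 0.2689.
Therefore phi_{33} = 0.2689.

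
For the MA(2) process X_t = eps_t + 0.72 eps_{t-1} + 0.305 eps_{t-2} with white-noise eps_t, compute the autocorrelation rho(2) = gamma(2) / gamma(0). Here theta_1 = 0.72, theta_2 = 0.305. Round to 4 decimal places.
\rho(2) = 0.1893

For an MA(q) process with theta_0 = 1, the autocovariance is
  gamma(k) = sigma^2 * sum_{i=0..q-k} theta_i * theta_{i+k},
and rho(k) = gamma(k) / gamma(0). Sigma^2 cancels.
  numerator   = (1)*(0.305) = 0.305.
  denominator = (1)^2 + (0.72)^2 + (0.305)^2 = 1.611425.
  rho(2) = 0.305 / 1.611425 = 0.1893.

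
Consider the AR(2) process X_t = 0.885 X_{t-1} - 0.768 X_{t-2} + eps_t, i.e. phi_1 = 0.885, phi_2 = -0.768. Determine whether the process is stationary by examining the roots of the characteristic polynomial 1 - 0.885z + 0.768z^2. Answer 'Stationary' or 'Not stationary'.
\text{Stationary}

The AR(p) characteristic polynomial is P(z) = 1 - 0.885z + 0.768z^2.
Stationarity requires all roots to lie outside the unit circle, i.e. |z| > 1 for every root.
Set 1 + (-0.885) z + (0.768) z^2 = 0, i.e. a z^2 + b z + c = 0 with a = 0.768, b = -0.885, c = 1.
Discriminant D = b^2 - 4ac = (-0.885)^2 - 4*(0.768)*1 = 0.783225 - (3.072) = -2.288775.
D < 0, so the roots are the complex-conjugate pair z = (-b +/- i sqrt(-D)) / (2a) = 0.5762 +/- 0.9849i.
For a conjugate pair |z|^2 = z * conj(z) = (product of roots) = c/a = 1/(0.768) = 1.302083, so |z| = sqrt(1.302083) = 1.1411 for both roots.
Moduli of all roots: 1.1411, 1.1411.
All moduli strictly greater than 1? Yes.
Verdict: Stationary.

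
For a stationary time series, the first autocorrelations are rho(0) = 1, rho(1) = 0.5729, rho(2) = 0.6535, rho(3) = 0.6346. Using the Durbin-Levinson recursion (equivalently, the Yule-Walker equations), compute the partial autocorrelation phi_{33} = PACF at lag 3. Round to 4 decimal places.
\phi_{33} = 0.3191

The PACF at lag k is phi_{kk}, the last component of the solution
to the Yule-Walker system G_k phi = r_k where
  (G_k)_{ij} = rho(|i - j|), (r_k)_i = rho(i), i,j = 1..k.
Equivalently, Durbin-Levinson gives phi_{kk} iteratively:
  phi_{11} = rho(1)
  phi_{kk} = [rho(k) - sum_{j=1..k-1} phi_{k-1,j} rho(k-j)]
            / [1 - sum_{j=1..k-1} phi_{k-1,j} rho(j)],
  phi_{k,j} = phi_{k-1,j} - phi_{kk} phi_{k-1,k-j},  j = 1..k-1.
Step k = 1:
  phi_11 = rho(1) = 0.5729.
Step k = 2:
  phi_22 = [rho(2) - phi_11 rho(1)] / [1 - phi_11 rho(1)] = [0.6535 - (0.5729)(0.5729)] / [1 - (0.5729)(0.5729)]
         = 0.32528559 / 0.67178559 = 0.48421.
  Update: phi_21 = phi_11 - phi_22 phi_11 = 0.5729 - (0.48421)(0.5729) = 0.295496.
Step k = 3:
  phi_33 = [rho(3) - phi_21 rho(2) - phi_22 rho(1)] / [1 - phi_21 rho(1) - phi_22 rho(2)]
    numerator   = 0.6346 - (0.295496)(0.6535) - (0.48421)(0.5729) = 0.16408931
    denominator = 1 - (0.295496)(0.5729) - (0.48421)(0.6535) = 0.51427891
  phi_33 = 0.16408931 / 0.51427891 = 0.3191.
Therefore phi_{33} = 0.3191.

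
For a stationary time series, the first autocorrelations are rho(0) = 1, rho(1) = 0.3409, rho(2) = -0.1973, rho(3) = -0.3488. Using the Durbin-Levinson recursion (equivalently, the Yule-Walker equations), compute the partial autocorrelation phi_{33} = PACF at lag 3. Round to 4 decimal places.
\phi_{33} = -0.1770

The PACF at lag k is phi_{kk}, the last component of the solution
to the Yule-Walker system G_k phi = r_k where
  (G_k)_{ij} = rho(|i - j|), (r_k)_i = rho(i), i,j = 1..k.
Equivalently, Durbin-Levinson gives phi_{kk} iteratively:
  phi_{11} = rho(1)
  phi_{kk} = [rho(k) - sum_{j=1..k-1} phi_{k-1,j} rho(k-j)]
            / [1 - sum_{j=1..k-1} phi_{k-1,j} rho(j)],
  phi_{k,j} = phi_{k-1,j} - phi_{kk} phi_{k-1,k-j},  j = 1..k-1.
Step k = 1:
  phi_11 = rho(1) = 0.3409.
Step k = 2:
  phi_22 = [rho(2) - phi_11 rho(1)] / [1 - phi_11 rho(1)] = [-0.1973 - (0.3409)(0.3409)] / [1 - (0.3409)(0.3409)]
         = -0.31351281 / 0.88378719 = -0.354738.
  Update: phi_21 = phi_11 - phi_22 phi_11 = 0.3409 - (-0.354738)(0.3409) = 0.46183.
Step k = 3:
  phi_33 = [rho(3) - phi_21 rho(2) - phi_22 rho(1)] / [1 - phi_21 rho(1) - phi_22 rho(2)]
    numerator   = -0.3488 - (0.46183)(-0.1973) - (-0.354738)(0.3409) = -0.13675076
    denominator = 1 - (0.46183)(0.3409) - (-0.354738)(-0.1973) = 0.77257231
  phi_33 = -0.13675076 / 0.77257231 = -0.177.
Therefore phi_{33} = -0.1770.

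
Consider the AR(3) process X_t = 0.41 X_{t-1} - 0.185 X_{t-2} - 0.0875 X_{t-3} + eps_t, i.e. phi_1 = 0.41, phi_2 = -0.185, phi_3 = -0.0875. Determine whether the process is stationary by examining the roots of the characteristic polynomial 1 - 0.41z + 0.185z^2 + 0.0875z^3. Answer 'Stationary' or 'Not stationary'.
\text{Stationary}

The AR(p) characteristic polynomial is P(z) = 1 - 0.41z + 0.185z^2 + 0.0875z^3.
Stationarity requires all roots to lie outside the unit circle, i.e. |z| > 1 for every root.
Degree 3: look for a simple real root z0 first, then factor out (1 - z/z0) and solve the remaining quadratic.
Testing z0 = -4: P(-4) = 1 + (-0.41)(-4) + (0.185)(-4)^2 + (0.0875)(-4)^3
  = 1 + (1.64) + (2.96) + (-5.6) = 0.  So z_0 = -4 is a root, |z_0| = 4.
Divide out the factor (1 + 0.25 z) = (1 - z/z0) (since 1/z0 = -0.25):
  P(z) = (1 + 0.25 z)(1 + (-0.66) z + (0.35) z^2)
  [check: z-coef -0.66 - (-0.25) = -0.41; z^2-coef 0.35 - (-0.25)(-0.66) = 0.185; z^3-coef -(-0.25)(0.35) = 0.0875.]
Remaining roots from the quadratic factor 1 + (-0.66) z + (0.35) z^2:
  Set 1 + (-0.66) z + (0.35) z^2 = 0, i.e. a z^2 + b z + c = 0 with a = 0.35, b = -0.66, c = 1.
  Discriminant D = b^2 - 4ac = (-0.66)^2 - 4*(0.35)*1 = 0.4356 - (1.4) = -0.9644.
  D < 0, so the roots are the complex-conjugate pair z = (-b +/- i sqrt(-D)) / (2a) = 0.9429 +/- 1.4029i.
  For a conjugate pair |z|^2 = z * conj(z) = (product of roots) = c/a = 1/(0.35) = 2.857143, so |z| = sqrt(2.857143) = 1.6903 for both roots.
Moduli of all roots: 4.0000, 1.6903, 1.6903.
All moduli strictly greater than 1? Yes.
Verdict: Stationary.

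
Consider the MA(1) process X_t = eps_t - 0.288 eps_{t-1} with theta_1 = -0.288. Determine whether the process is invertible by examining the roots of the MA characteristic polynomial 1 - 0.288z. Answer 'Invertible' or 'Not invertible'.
\text{Invertible}

The MA(q) characteristic polynomial is P(z) = 1 - 0.288z.
Invertibility requires all roots to lie outside the unit circle, i.e. |z| > 1 for every root.
This is linear in z: 1 + (-0.288) z = 0  =>  z = -1/(-0.288) = 3.472222,  |z| = 3.472222.
Moduli of all roots: 3.4722.
All moduli strictly greater than 1? Yes.
Verdict: Invertible.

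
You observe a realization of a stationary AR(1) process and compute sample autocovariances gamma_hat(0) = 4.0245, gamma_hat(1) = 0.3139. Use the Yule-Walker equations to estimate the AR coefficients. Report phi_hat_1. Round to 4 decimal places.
\hat\phi_{1} = 0.0780

The Yule-Walker equations for an AR(p) process read, in matrix form,
  Gamma_p phi = r_p,   with   (Gamma_p)_{ij} = gamma(|i - j|),
                       (r_p)_i = gamma(i),   i,j = 1..p.
Substitute the sample gammas (Toeplitz matrix and right-hand side of size 1):
  Gamma_p = [[4.0245]]
  r_p     = [0.3139]
With p = 1 this is the single equation gamma(0) phi_1 = gamma(1):
  phi_hat_1 = gamma(1) / gamma(0) = 0.3139 / 4.0245 = 0.0780.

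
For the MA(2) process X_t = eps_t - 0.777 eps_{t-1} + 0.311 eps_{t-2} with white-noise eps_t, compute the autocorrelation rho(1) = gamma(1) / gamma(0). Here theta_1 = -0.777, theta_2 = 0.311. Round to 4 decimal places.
\rho(1) = -0.5990

For an MA(q) process with theta_0 = 1, the autocovariance is
  gamma(k) = sigma^2 * sum_{i=0..q-k} theta_i * theta_{i+k},
and rho(k) = gamma(k) / gamma(0). Sigma^2 cancels.
  numerator   = (1)*(-0.777) + (-0.777)*(0.311) = -1.018647.
  denominator = (1)^2 + (-0.777)^2 + (0.311)^2 = 1.70045.
  rho(1) = -1.018647 / 1.70045 = -0.5990.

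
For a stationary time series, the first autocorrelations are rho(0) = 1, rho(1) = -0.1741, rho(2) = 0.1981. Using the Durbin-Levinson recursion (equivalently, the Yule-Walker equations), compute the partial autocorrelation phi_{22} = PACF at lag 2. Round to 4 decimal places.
\phi_{22} = 0.1730

The PACF at lag k is phi_{kk}, the last component of the solution
to the Yule-Walker system G_k phi = r_k where
  (G_k)_{ij} = rho(|i - j|), (r_k)_i = rho(i), i,j = 1..k.
Equivalently, Durbin-Levinson gives phi_{kk} iteratively:
  phi_{11} = rho(1)
  phi_{kk} = [rho(k) - sum_{j=1..k-1} phi_{k-1,j} rho(k-j)]
            / [1 - sum_{j=1..k-1} phi_{k-1,j} rho(j)],
  phi_{k,j} = phi_{k-1,j} - phi_{kk} phi_{k-1,k-j},  j = 1..k-1.
Step k = 1:
  phi_11 = rho(1) = -0.1741.
Step k = 2:
  phi_22 = [rho(2) - phi_11 rho(1)] / [1 - phi_11 rho(1)] = [0.1981 - (-0.1741)(-0.1741)] / [1 - (-0.1741)(-0.1741)]
         = 0.16778919 / 0.96968919 = 0.173.
Therefore phi_{22} = 0.1730.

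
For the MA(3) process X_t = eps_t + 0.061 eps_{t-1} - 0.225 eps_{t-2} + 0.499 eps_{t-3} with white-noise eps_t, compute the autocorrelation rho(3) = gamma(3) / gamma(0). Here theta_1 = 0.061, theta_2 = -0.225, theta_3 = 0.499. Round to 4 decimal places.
\rho(3) = 0.3829

For an MA(q) process with theta_0 = 1, the autocovariance is
  gamma(k) = sigma^2 * sum_{i=0..q-k} theta_i * theta_{i+k},
and rho(k) = gamma(k) / gamma(0). Sigma^2 cancels.
  numerator   = (1)*(0.499) = 0.499.
  denominator = (1)^2 + (0.061)^2 + (-0.225)^2 + (0.499)^2 = 1.303347.
  rho(3) = 0.499 / 1.303347 = 0.3829.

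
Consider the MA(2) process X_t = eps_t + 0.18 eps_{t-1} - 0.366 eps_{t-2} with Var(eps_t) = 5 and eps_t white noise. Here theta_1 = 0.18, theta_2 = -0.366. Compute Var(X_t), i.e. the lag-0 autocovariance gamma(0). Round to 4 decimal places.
\gamma(0) = 5.8318

For an MA(q) process X_t = eps_t + sum_i theta_i eps_{t-i} with
Var(eps_t) = sigma^2, the variance is
  gamma(0) = sigma^2 * (1 + sum_i theta_i^2).
  sum_i theta_i^2 = (0.18)^2 + (-0.366)^2 = 0.0324 + 0.133956 = 0.166356.
  gamma(0) = 5 * (1 + 0.166356) = 5 * 1.166356 = 5.83178, which rounds to 5.8318.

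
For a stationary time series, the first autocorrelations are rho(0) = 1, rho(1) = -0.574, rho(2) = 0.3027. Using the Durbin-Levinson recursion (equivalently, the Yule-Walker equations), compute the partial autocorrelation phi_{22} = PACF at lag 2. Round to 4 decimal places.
\phi_{22} = -0.0399

The PACF at lag k is phi_{kk}, the last component of the solution
to the Yule-Walker system G_k phi = r_k where
  (G_k)_{ij} = rho(|i - j|), (r_k)_i = rho(i), i,j = 1..k.
Equivalently, Durbin-Levinson gives phi_{kk} iteratively:
  phi_{11} = rho(1)
  phi_{kk} = [rho(k) - sum_{j=1..k-1} phi_{k-1,j} rho(k-j)]
            / [1 - sum_{j=1..k-1} phi_{k-1,j} rho(j)],
  phi_{k,j} = phi_{k-1,j} - phi_{kk} phi_{k-1,k-j},  j = 1..k-1.
Step k = 1:
  phi_11 = rho(1) = -0.574.
Step k = 2:
  phi_22 = [rho(2) - phi_11 rho(1)] / [1 - phi_11 rho(1)] = [0.3027 - (-0.574)(-0.574)] / [1 - (-0.574)(-0.574)]
         = -0.026776 / 0.670524 = -0.0399.
Therefore phi_{22} = -0.0399.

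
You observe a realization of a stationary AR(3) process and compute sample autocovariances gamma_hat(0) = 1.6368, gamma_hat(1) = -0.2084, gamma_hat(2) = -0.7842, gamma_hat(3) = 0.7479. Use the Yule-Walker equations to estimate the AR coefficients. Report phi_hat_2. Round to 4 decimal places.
\hat\phi_{2} = -0.4250

The Yule-Walker equations for an AR(p) process read, in matrix form,
  Gamma_p phi = r_p,   with   (Gamma_p)_{ij} = gamma(|i - j|),
                       (r_p)_i = gamma(i),   i,j = 1..p.
Substitute the sample gammas (Toeplitz matrix and right-hand side of size 3):
  Gamma_p = [[1.6368, -0.2084, -0.7842], [-0.2084, 1.6368, -0.2084], [-0.7842, -0.2084, 1.6368]]
  r_p     = [-0.2084, -0.7842, 0.7479]
Written out (R1..R3):
  (R1) 1.6368 phi_1 - 0.2084 phi_2 - 0.7842 phi_3 = -0.2084
  (R2) -0.2084 phi_1 + 1.6368 phi_2 - 0.2084 phi_3 = -0.7842
  (R3) -0.7842 phi_1 - 0.2084 phi_2 + 1.6368 phi_3 = 0.7479
Gaussian elimination:
  R2 <- R2 - (-0.2084/1.6368) R1 = R2 - (-0.127322) R1:  1.610266 phi_2 - 0.308246 phi_3 = -0.810734
  R3 <- R3 - (-0.7842/1.6368) R1 = R3 - (-0.479106) R1:  -0.308246 phi_2 + 1.261085 phi_3 = 0.648054
  R3 <- R3 - (-0.308246/1.610266) R2 = R3 - (-0.191425) R2:  1.202079 phi_3 = 0.492859
Back-substitution:
  phi_hat_3 = 0.492859 / 1.202079 = 0.410006
  phi_hat_2 = (-0.810734 - (-0.308246)(0.410006)) / 1.610266 = -0.424993
  phi_hat_1 = (-0.2084 - (-0.2084)(-0.424993) - (-0.7842)(0.410006)) / 1.6368 = 0.015004
So phi_hat = [0.0150, -0.4250, 0.4100].
Therefore phi_hat_2 = -0.4250.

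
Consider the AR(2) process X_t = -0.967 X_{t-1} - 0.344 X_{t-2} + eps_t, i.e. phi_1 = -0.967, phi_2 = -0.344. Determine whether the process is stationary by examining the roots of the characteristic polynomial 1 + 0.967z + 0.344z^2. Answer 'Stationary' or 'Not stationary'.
\text{Stationary}

The AR(p) characteristic polynomial is P(z) = 1 + 0.967z + 0.344z^2.
Stationarity requires all roots to lie outside the unit circle, i.e. |z| > 1 for every root.
Set 1 + (0.967) z + (0.344) z^2 = 0, i.e. a z^2 + b z + c = 0 with a = 0.344, b = 0.967, c = 1.
Discriminant D = b^2 - 4ac = (0.967)^2 - 4*(0.344)*1 = 0.935089 - (1.376) = -0.440911.
D < 0, so the roots are the complex-conjugate pair z = (-b +/- i sqrt(-D)) / (2a) = -1.4055 +/- 0.9651i.
For a conjugate pair |z|^2 = z * conj(z) = (product of roots) = c/a = 1/(0.344) = 2.906977, so |z| = sqrt(2.906977) = 1.705 for both roots.
Moduli of all roots: 1.7050, 1.7050.
All moduli strictly greater than 1? Yes.
Verdict: Stationary.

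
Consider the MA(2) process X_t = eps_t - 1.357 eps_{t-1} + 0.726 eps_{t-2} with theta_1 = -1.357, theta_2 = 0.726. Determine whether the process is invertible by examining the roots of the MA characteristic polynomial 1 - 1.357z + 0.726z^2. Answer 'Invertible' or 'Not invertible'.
\text{Invertible}

The MA(q) characteristic polynomial is P(z) = 1 - 1.357z + 0.726z^2.
Invertibility requires all roots to lie outside the unit circle, i.e. |z| > 1 for every root.
Set 1 + (-1.357) z + (0.726) z^2 = 0, i.e. a z^2 + b z + c = 0 with a = 0.726, b = -1.357, c = 1.
Discriminant D = b^2 - 4ac = (-1.357)^2 - 4*(0.726)*1 = 1.841449 - (2.904) = -1.062551.
D < 0, so the roots are the complex-conjugate pair z = (-b +/- i sqrt(-D)) / (2a) = 0.9346 +/- 0.7099i.
For a conjugate pair |z|^2 = z * conj(z) = (product of roots) = c/a = 1/(0.726) = 1.37741, so |z| = sqrt(1.37741) = 1.1736 for both roots.
Moduli of all roots: 1.1736, 1.1736.
All moduli strictly greater than 1? Yes.
Verdict: Invertible.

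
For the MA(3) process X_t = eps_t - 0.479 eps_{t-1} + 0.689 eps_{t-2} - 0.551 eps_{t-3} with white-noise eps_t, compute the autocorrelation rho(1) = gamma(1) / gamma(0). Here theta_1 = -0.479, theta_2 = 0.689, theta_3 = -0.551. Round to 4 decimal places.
\rho(1) = -0.5920

For an MA(q) process with theta_0 = 1, the autocovariance is
  gamma(k) = sigma^2 * sum_{i=0..q-k} theta_i * theta_{i+k},
and rho(k) = gamma(k) / gamma(0). Sigma^2 cancels.
  numerator   = (1)*(-0.479) + (-0.479)*(0.689) + (0.689)*(-0.551) = -1.18867.
  denominator = (1)^2 + (-0.479)^2 + (0.689)^2 + (-0.551)^2 = 2.007763.
  rho(1) = -1.18867 / 2.007763 = -0.5920.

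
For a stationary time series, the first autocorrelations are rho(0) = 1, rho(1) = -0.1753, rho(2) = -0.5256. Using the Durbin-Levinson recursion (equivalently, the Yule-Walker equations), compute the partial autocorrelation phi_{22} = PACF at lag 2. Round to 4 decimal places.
\phi_{22} = -0.5740

The PACF at lag k is phi_{kk}, the last component of the solution
to the Yule-Walker system G_k phi = r_k where
  (G_k)_{ij} = rho(|i - j|), (r_k)_i = rho(i), i,j = 1..k.
Equivalently, Durbin-Levinson gives phi_{kk} iteratively:
  phi_{11} = rho(1)
  phi_{kk} = [rho(k) - sum_{j=1..k-1} phi_{k-1,j} rho(k-j)]
            / [1 - sum_{j=1..k-1} phi_{k-1,j} rho(j)],
  phi_{k,j} = phi_{k-1,j} - phi_{kk} phi_{k-1,k-j},  j = 1..k-1.
Step k = 1:
  phi_11 = rho(1) = -0.1753.
Step k = 2:
  phi_22 = [rho(2) - phi_11 rho(1)] / [1 - phi_11 rho(1)] = [-0.5256 - (-0.1753)(-0.1753)] / [1 - (-0.1753)(-0.1753)]
         = -0.55633009 / 0.96926991 = -0.574.
Therefore phi_{22} = -0.5740.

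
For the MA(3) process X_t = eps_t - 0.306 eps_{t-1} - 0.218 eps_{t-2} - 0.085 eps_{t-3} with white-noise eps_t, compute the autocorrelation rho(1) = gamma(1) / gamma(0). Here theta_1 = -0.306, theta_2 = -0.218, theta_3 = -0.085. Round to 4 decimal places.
\rho(1) = -0.1922

For an MA(q) process with theta_0 = 1, the autocovariance is
  gamma(k) = sigma^2 * sum_{i=0..q-k} theta_i * theta_{i+k},
and rho(k) = gamma(k) / gamma(0). Sigma^2 cancels.
  numerator   = (1)*(-0.306) + (-0.306)*(-0.218) + (-0.218)*(-0.085) = -0.220762.
  denominator = (1)^2 + (-0.306)^2 + (-0.218)^2 + (-0.085)^2 = 1.148385.
  rho(1) = -0.220762 / 1.148385 = -0.1922.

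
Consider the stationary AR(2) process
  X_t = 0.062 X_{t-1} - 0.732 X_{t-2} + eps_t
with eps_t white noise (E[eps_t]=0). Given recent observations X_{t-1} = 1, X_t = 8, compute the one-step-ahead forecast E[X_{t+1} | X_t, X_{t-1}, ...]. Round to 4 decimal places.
E[X_{t+1} \mid \mathcal F_t] = -0.2360

For an AR(p) model X_t = c + sum_i phi_i X_{t-i} + eps_t, the
one-step-ahead conditional mean is
  E[X_{t+1} | X_t, ...] = c + sum_i phi_i X_{t+1-i}.
Substitute known values:
  E[X_{t+1} | ...] = (0.062) * (8) + (-0.732) * (1)
                   = -0.2360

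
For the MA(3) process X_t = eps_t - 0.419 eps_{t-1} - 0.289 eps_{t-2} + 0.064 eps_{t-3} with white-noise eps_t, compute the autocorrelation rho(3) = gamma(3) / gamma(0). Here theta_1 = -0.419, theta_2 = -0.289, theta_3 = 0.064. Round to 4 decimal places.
\rho(3) = 0.0507

For an MA(q) process with theta_0 = 1, the autocovariance is
  gamma(k) = sigma^2 * sum_{i=0..q-k} theta_i * theta_{i+k},
and rho(k) = gamma(k) / gamma(0). Sigma^2 cancels.
  numerator   = (1)*(0.064) = 0.064.
  denominator = (1)^2 + (-0.419)^2 + (-0.289)^2 + (0.064)^2 = 1.263178.
  rho(3) = 0.064 / 1.263178 = 0.0507.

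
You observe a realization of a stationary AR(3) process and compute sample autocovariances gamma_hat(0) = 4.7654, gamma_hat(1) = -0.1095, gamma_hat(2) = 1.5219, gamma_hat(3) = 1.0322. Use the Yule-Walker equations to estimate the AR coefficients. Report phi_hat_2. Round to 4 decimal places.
\hat\phi_{2} = 0.3230

The Yule-Walker equations for an AR(p) process read, in matrix form,
  Gamma_p phi = r_p,   with   (Gamma_p)_{ij} = gamma(|i - j|),
                       (r_p)_i = gamma(i),   i,j = 1..p.
Substitute the sample gammas (Toeplitz matrix and right-hand side of size 3):
  Gamma_p = [[4.7654, -0.1095, 1.5219], [-0.1095, 4.7654, -0.1095], [1.5219, -0.1095, 4.7654]]
  r_p     = [-0.1095, 1.5219, 1.0322]
Written out (R1..R3):
  (R1) 4.7654 phi_1 - 0.1095 phi_2 + 1.5219 phi_3 = -0.1095
  (R2) -0.1095 phi_1 + 4.7654 phi_2 - 0.1095 phi_3 = 1.5219
  (R3) 1.5219 phi_1 - 0.1095 phi_2 + 4.7654 phi_3 = 1.0322
Gaussian elimination:
  R2 <- R2 - (-0.1095/4.7654) R1 = R2 - (-0.022978) R1:  4.762884 phi_2 - 0.07453 phi_3 = 1.519384
  R3 <- R3 - (1.5219/4.7654) R1 = R3 - (0.319365) R1:  -0.07453 phi_2 + 4.279359 phi_3 = 1.06717
  R3 <- R3 - (-0.07453/4.762884) R2 = R3 - (-0.015648) R2:  4.278193 phi_3 = 1.090946
Back-substitution:
  phi_hat_3 = 1.090946 / 4.278193 = 0.255002
  phi_hat_2 = (1.519384 - (-0.07453)(0.255002)) / 4.762884 = 0.322995
  phi_hat_1 = (-0.1095 - (-0.1095)(0.322995) - (1.5219)(0.255002)) / 4.7654 = -0.096995
So phi_hat = [-0.0970, 0.3230, 0.2550].
Therefore phi_hat_2 = 0.3230.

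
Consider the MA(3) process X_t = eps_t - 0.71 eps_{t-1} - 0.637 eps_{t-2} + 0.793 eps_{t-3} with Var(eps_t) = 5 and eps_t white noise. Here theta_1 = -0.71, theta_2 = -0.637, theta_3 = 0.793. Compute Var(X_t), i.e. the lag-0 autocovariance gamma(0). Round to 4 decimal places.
\gamma(0) = 12.6936

For an MA(q) process X_t = eps_t + sum_i theta_i eps_{t-i} with
Var(eps_t) = sigma^2, the variance is
  gamma(0) = sigma^2 * (1 + sum_i theta_i^2).
  sum_i theta_i^2 = (-0.71)^2 + (-0.637)^2 + (0.793)^2 = 0.5041 + 0.405769 + 0.628849 = 1.538718.
  gamma(0) = 5 * (1 + 1.538718) = 5 * 2.538718 = 12.69359, which rounds to 12.6936.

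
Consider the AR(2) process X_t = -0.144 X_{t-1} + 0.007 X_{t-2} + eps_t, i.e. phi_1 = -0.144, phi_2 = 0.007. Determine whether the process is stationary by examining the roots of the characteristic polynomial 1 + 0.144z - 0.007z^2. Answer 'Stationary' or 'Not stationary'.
\text{Stationary}

The AR(p) characteristic polynomial is P(z) = 1 + 0.144z - 0.007z^2.
Stationarity requires all roots to lie outside the unit circle, i.e. |z| > 1 for every root.
Set 1 + (0.144) z + (-0.007) z^2 = 0, i.e. a z^2 + b z + c = 0 with a = -0.007, b = 0.144, c = 1.
Discriminant D = b^2 - 4ac = (0.144)^2 - 4*(-0.007)*1 = 0.020736 - (-0.028) = 0.048736.
D >= 0, so the roots are real: z = (-b +/- sqrt(D)) / (2a) = (-0.144 +/- 0.220762) / (-0.014).
  z_1 = (-0.144 + 0.220762) / (-0.014) = -5.483,   |z_1| = 5.483.
  z_2 = (-0.144 - 0.220762) / (-0.014) = 26.0545,   |z_2| = 26.0545.
Moduli of all roots: 5.4830, 26.0545.
All moduli strictly greater than 1? Yes.
Verdict: Stationary.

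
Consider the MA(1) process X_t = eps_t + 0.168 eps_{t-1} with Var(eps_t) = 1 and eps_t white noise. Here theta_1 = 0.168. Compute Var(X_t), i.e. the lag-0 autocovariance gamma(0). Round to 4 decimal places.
\gamma(0) = 1.0282

For an MA(q) process X_t = eps_t + sum_i theta_i eps_{t-i} with
Var(eps_t) = sigma^2, the variance is
  gamma(0) = sigma^2 * (1 + sum_i theta_i^2).
  sum_i theta_i^2 = (0.168)^2 = 0.028224.
  gamma(0) = 1 * (1 + 0.028224) = 1 * 1.028224 = 1.028224, which rounds to 1.0282.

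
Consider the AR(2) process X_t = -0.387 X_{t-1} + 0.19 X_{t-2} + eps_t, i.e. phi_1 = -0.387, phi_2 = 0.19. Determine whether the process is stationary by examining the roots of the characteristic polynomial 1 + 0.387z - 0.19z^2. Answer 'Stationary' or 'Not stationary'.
\text{Stationary}

The AR(p) characteristic polynomial is P(z) = 1 + 0.387z - 0.19z^2.
Stationarity requires all roots to lie outside the unit circle, i.e. |z| > 1 for every root.
Set 1 + (0.387) z + (-0.19) z^2 = 0, i.e. a z^2 + b z + c = 0 with a = -0.19, b = 0.387, c = 1.
Discriminant D = b^2 - 4ac = (0.387)^2 - 4*(-0.19)*1 = 0.149769 - (-0.76) = 0.909769.
D >= 0, so the roots are real: z = (-b +/- sqrt(D)) / (2a) = (-0.387 +/- 0.953818) / (-0.38).
  z_1 = (-0.387 + 0.953818) / (-0.38) = -1.4916,   |z_1| = 1.4916.
  z_2 = (-0.387 - 0.953818) / (-0.38) = 3.5285,   |z_2| = 3.5285.
Moduli of all roots: 1.4916, 3.5285.
All moduli strictly greater than 1? Yes.
Verdict: Stationary.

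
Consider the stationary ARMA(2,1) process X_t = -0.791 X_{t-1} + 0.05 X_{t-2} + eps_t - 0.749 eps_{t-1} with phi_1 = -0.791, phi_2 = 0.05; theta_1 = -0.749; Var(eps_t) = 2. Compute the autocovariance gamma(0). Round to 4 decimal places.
\gamma(0) = 18.3573

Multiply the model equation by X_{t-k} and take expectations. With theta_0 = psi_0 = 1 and psi_j the MA(infinity) weights, this gives
  gamma(k) - sum_i phi_i gamma(k-i) = c_k,
  c_k = sigma^2 * sum_{j=k..q} theta_j psi_{j-k}   (c_k = 0 for k > q),
using gamma(-m) = gamma(m).
psi-weights needed (psi_j = theta_j + sum_i phi_i psi_{j-i}):
  psi_1 = theta_1 + phi_1 = -0.749 + (-0.791) = -1.54
Right-hand sides:
  c_0 = sigma^2 (1 + theta_1 psi_1) = 2 * (1 + (-0.749)(-1.54)) = 2 * 2.15346 = 4.30692
  c_1 = sigma^2 theta_1 = 2 * (-0.749) = -1.498
  c_2 = 0
Equations for k = 0, 1, 2 (AR order 2, c_2 = 0):
  (E0) gamma(0) = phi_1 gamma(1) + phi_2 gamma(2) + c_0
  (E1) gamma(1) = phi_1 gamma(0) + phi_2 gamma(1) + c_1
  (E2) gamma(2) = phi_1 gamma(1) + phi_2 gamma(0)
From (E1): gamma(1) = A gamma(0) + B with
  A = phi_1 / (1 - phi_2) = -0.791 / 0.95 = -0.832632,   B = c_1 / (1 - phi_2) = -1.498 / 0.95 = -1.576842.
Insert (E2) into (E0): gamma(0) (1 - phi_2^2) = phi_1 (1 + phi_2) gamma(1) + c_0.
  phi_1 (1 + phi_2) = (-0.791)(1.05) = -0.83055,   1 - phi_2^2 = 0.9975.
Replace gamma(1) by A gamma(0) + B and collect gamma(0):
  gamma(0) [0.9975 - (-0.83055)(-0.832632)] = (-0.83055)(-1.576842) + 4.30692
  gamma(0) * 0.305958 = 5.616566
  gamma(0) = 5.616566 / 0.305958 = 18.357321.
Therefore gamma(0) = 18.3573 (to 4 decimal places).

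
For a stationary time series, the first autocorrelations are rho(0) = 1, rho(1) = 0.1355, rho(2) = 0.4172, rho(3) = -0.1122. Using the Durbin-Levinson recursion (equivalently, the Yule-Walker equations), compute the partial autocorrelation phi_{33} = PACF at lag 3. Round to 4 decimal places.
\phi_{33} = -0.2450

The PACF at lag k is phi_{kk}, the last component of the solution
to the Yule-Walker system G_k phi = r_k where
  (G_k)_{ij} = rho(|i - j|), (r_k)_i = rho(i), i,j = 1..k.
Equivalently, Durbin-Levinson gives phi_{kk} iteratively:
  phi_{11} = rho(1)
  phi_{kk} = [rho(k) - sum_{j=1..k-1} phi_{k-1,j} rho(k-j)]
            / [1 - sum_{j=1..k-1} phi_{k-1,j} rho(j)],
  phi_{k,j} = phi_{k-1,j} - phi_{kk} phi_{k-1,k-j},  j = 1..k-1.
Step k = 1:
  phi_11 = rho(1) = 0.1355.
Step k = 2:
  phi_22 = [rho(2) - phi_11 rho(1)] / [1 - phi_11 rho(1)] = [0.4172 - (0.1355)(0.1355)] / [1 - (0.1355)(0.1355)]
         = 0.39883975 / 0.98163975 = 0.4063.
  Update: phi_21 = phi_11 - phi_22 phi_11 = 0.1355 - (0.4063)(0.1355) = 0.080446.
Step k = 3:
  phi_33 = [rho(3) - phi_21 rho(2) - phi_22 rho(1)] / [1 - phi_21 rho(1) - phi_22 rho(2)]
    numerator   = -0.1122 - (0.080446)(0.4172) - (0.4063)(0.1355) = -0.20081583
    denominator = 1 - (0.080446)(0.1355) - (0.4063)(0.4172) = 0.81959135
  phi_33 = -0.20081583 / 0.81959135 = -0.245.
Therefore phi_{33} = -0.2450.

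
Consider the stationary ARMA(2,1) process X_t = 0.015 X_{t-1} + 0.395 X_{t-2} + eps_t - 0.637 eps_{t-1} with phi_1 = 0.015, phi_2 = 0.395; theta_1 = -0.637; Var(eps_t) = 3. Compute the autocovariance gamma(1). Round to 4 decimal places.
\gamma(1) = -3.0375

Multiply the model equation by X_{t-k} and take expectations. With theta_0 = psi_0 = 1 and psi_j the MA(infinity) weights, this gives
  gamma(k) - sum_i phi_i gamma(k-i) = c_k,
  c_k = sigma^2 * sum_{j=k..q} theta_j psi_{j-k}   (c_k = 0 for k > q),
using gamma(-m) = gamma(m).
psi-weights needed (psi_j = theta_j + sum_i phi_i psi_{j-i}):
  psi_1 = theta_1 + phi_1 = -0.637 + (0.015) = -0.622
Right-hand sides:
  c_0 = sigma^2 (1 + theta_1 psi_1) = 3 * (1 + (-0.637)(-0.622)) = 3 * 1.396214 = 4.188642
  c_1 = sigma^2 theta_1 = 3 * (-0.637) = -1.911
  c_2 = 0
Equations for k = 0, 1, 2 (AR order 2, c_2 = 0):
  (E0) gamma(0) = phi_1 gamma(1) + phi_2 gamma(2) + c_0
  (E1) gamma(1) = phi_1 gamma(0) + phi_2 gamma(1) + c_1
  (E2) gamma(2) = phi_1 gamma(1) + phi_2 gamma(0)
From (E1): gamma(1) = A gamma(0) + B with
  A = phi_1 / (1 - phi_2) = 0.015 / 0.605 = 0.024793,   B = c_1 / (1 - phi_2) = -1.911 / 0.605 = -3.158678.
Insert (E2) into (E0): gamma(0) (1 - phi_2^2) = phi_1 (1 + phi_2) gamma(1) + c_0.
  phi_1 (1 + phi_2) = (0.015)(1.395) = 0.020925,   1 - phi_2^2 = 0.843975.
Replace gamma(1) by A gamma(0) + B and collect gamma(0):
  gamma(0) [0.843975 - (0.020925)(0.024793)] = (0.020925)(-3.158678) + 4.188642
  gamma(0) * 0.843456 = 4.122547
  gamma(0) = 4.122547 / 0.843456 = 4.887683.
  gamma(1) = A gamma(0) + B = (0.024793)(4.887683) + (-3.158678) = -3.037495.
Therefore gamma(1) = -3.0375 (to 4 decimal places).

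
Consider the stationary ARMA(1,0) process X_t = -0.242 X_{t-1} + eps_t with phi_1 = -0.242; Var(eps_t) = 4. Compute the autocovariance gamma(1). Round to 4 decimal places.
\gamma(1) = -1.0282

Multiply the model equation by X_{t-k} and take expectations. With theta_0 = psi_0 = 1 and psi_j the MA(infinity) weights, this gives
  gamma(k) - sum_i phi_i gamma(k-i) = c_k,
  c_k = sigma^2 * sum_{j=k..q} theta_j psi_{j-k}   (c_k = 0 for k > q),
using gamma(-m) = gamma(m).
Pure AR (q = 0): c_0 = sigma^2 = 4, c_k = 0 for k >= 1.
Equations for k = 0 and k = 1 (AR order 1):
  gamma(0) = phi_1 gamma(1) + c_0
  gamma(1) = phi_1 gamma(0) + c_1
Substituting the second into the first: gamma(0) (1 - phi_1^2) = c_0 + phi_1 c_1, so
  gamma(0) = c_0 / (1 - phi_1^2) = 4 / (1 - (-0.242)^2) = 4 / 0.941436 = 4.248828.
  gamma(1) = phi_1 gamma(0) = (-0.242)(4.248828) = -1.028216.
Therefore gamma(1) = -1.0282 (to 4 decimal places).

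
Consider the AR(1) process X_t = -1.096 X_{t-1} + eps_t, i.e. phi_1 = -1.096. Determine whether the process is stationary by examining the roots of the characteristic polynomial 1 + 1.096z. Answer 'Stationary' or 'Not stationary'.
\text{Not stationary}

The AR(p) characteristic polynomial is P(z) = 1 + 1.096z.
Stationarity requires all roots to lie outside the unit circle, i.e. |z| > 1 for every root.
This is linear in z: 1 + (1.096) z = 0  =>  z = -1/(1.096) = -0.912409,  |z| = 0.912409.
Moduli of all roots: 0.9124.
All moduli strictly greater than 1? No.
Verdict: Not stationary.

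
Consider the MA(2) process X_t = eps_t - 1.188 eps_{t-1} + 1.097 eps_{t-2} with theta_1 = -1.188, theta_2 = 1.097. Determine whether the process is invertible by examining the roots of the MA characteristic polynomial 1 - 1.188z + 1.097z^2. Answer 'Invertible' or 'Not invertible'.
\text{Not invertible}

The MA(q) characteristic polynomial is P(z) = 1 - 1.188z + 1.097z^2.
Invertibility requires all roots to lie outside the unit circle, i.e. |z| > 1 for every root.
Set 1 + (-1.188) z + (1.097) z^2 = 0, i.e. a z^2 + b z + c = 0 with a = 1.097, b = -1.188, c = 1.
Discriminant D = b^2 - 4ac = (-1.188)^2 - 4*(1.097)*1 = 1.411344 - (4.388) = -2.976656.
D < 0, so the roots are the complex-conjugate pair z = (-b +/- i sqrt(-D)) / (2a) = 0.5415 +/- 0.7864i.
For a conjugate pair |z|^2 = z * conj(z) = (product of roots) = c/a = 1/(1.097) = 0.911577, so |z| = sqrt(0.911577) = 0.9548 for both roots.
Moduli of all roots: 0.9548, 0.9548.
All moduli strictly greater than 1? No.
Verdict: Not invertible.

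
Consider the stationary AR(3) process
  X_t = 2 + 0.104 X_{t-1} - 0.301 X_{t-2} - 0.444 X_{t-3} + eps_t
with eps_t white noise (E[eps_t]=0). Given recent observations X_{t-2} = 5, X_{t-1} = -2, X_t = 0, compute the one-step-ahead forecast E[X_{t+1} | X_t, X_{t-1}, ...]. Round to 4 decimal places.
E[X_{t+1} \mid \mathcal F_t] = 0.3820

For an AR(p) model X_t = c + sum_i phi_i X_{t-i} + eps_t, the
one-step-ahead conditional mean is
  E[X_{t+1} | X_t, ...] = c + sum_i phi_i X_{t+1-i}.
Substitute known values:
  E[X_{t+1} | ...] = 2 + (0.104) * (0) + (-0.301) * (-2) + (-0.444) * (5)
                   = 0.3820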